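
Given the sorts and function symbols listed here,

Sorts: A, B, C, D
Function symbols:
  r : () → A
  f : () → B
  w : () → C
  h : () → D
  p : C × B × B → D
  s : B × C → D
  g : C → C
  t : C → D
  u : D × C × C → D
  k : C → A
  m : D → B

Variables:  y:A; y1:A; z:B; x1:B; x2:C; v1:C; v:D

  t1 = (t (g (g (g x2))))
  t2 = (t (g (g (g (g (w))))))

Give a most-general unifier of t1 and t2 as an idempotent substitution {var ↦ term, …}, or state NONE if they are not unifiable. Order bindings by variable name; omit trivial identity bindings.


{x2 ↦ (g (w))}


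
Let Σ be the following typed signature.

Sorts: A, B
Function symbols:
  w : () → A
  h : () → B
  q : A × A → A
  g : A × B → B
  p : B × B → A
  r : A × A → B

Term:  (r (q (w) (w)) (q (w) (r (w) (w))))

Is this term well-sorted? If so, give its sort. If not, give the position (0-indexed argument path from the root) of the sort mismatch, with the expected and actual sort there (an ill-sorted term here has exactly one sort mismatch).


    (w) : A
    (w) : A
  (q (w) (w)) : A
    (w) : A
      (w) : A
      (w) : A
    (r (w) (w)) : B
  (q (w) (r (w) (w))) : ✗ arg 1 at [1, 1] has sort B, expected A

ill-sorted at position [1, 1]: expected A, got B


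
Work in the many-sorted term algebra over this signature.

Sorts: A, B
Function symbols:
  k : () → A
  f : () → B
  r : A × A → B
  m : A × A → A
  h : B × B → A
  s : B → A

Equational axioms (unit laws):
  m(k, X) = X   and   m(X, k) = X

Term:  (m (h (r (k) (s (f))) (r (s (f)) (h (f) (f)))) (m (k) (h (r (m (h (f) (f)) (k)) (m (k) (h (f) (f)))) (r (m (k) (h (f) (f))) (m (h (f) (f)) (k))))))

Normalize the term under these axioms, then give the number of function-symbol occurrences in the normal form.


1. (m (h (r (k) (s (f))) (r (s (f)) (h (f) (f)))) (m (k) (h (r (m (h (f) (f)) (k)) (m (k) (h (f) (f)))) (r (m (k) (h (f) (f))) (m (h (f) (f)) (k))))))  →  (m (h (r (k) (s (f))) (r (s (f)) (h (f) (f)))) (h (r (m (h (f) (f)) (k)) (m (k) (h (f) (f)))) (r (m (k) (h (f) (f))) (m (h (f) (f)) (k)))))
2. (m (h (r (k) (s (f))) (r (s (f)) (h (f) (f)))) (h (r (m (h (f) (f)) (k)) (m (k) (h (f) (f)))) (r (m (k) (h (f) (f))) (m (h (f) (f)) (k)))))  →  (m (h (r (k) (s (f))) (r (s (f)) (h (f) (f)))) (h (r (h (f) (f)) (m (k) (h (f) (f)))) (r (m (k) (h (f) (f))) (m (h (f) (f)) (k)))))
3. (m (h (r (k) (s (f))) (r (s (f)) (h (f) (f)))) (h (r (h (f) (f)) (m (k) (h (f) (f)))) (r (m (k) (h (f) (f))) (m (h (f) (f)) (k)))))  →  (m (h (r (k) (s (f))) (r (s (f)) (h (f) (f)))) (h (r (h (f) (f)) (h (f) (f))) (r (m (k) (h (f) (f))) (m (h (f) (f)) (k)))))
4. (m (h (r (k) (s (f))) (r (s (f)) (h (f) (f)))) (h (r (h (f) (f)) (h (f) (f))) (r (m (k) (h (f) (f))) (m (h (f) (f)) (k)))))  →  (m (h (r (k) (s (f))) (r (s (f)) (h (f) (f)))) (h (r (h (f) (f)) (h (f) (f))) (r (h (f) (f)) (m (h (f) (f)) (k)))))
5. (m (h (r (k) (s (f))) (r (s (f)) (h (f) (f)))) (h (r (h (f) (f)) (h (f) (f))) (r (h (f) (f)) (m (h (f) (f)) (k)))))  →  (m (h (r (k) (s (f))) (r (s (f)) (h (f) (f)))) (h (r (h (f) (f)) (h (f) (f))) (r (h (f) (f)) (h (f) (f)))))
normal form: (m (h (r (k) (s (f))) (r (s (f)) (h (f) (f)))) (h (r (h (f) (f)) (h (f) (f))) (r (h (f) (f)) (h (f) (f)))))

size = 27


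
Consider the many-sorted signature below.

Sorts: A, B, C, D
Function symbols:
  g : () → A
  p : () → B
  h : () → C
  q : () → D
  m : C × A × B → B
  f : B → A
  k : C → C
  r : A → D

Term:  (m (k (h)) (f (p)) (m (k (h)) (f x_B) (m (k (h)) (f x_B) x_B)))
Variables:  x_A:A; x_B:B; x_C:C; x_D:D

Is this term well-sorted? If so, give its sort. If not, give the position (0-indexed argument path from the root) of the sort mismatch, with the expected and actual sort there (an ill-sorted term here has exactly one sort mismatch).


well-sorted; sort = B

    (h) : C
  (k (h)) : C
    (p) : B
  (f (p)) : A
      (h) : C
    (k (h)) : C
      x_B : B
    (f x_B) : A
        (h) : C
      (k (h)) : C
        x_B : B
      (f x_B) : A
      x_B : B
    (m (k (h)) (f x_B) x_B) : B
  (m (k (h)) (f x_B) (m (k (h)) (f x_B) x_B)) : B
(m (k (h)) (f (p)) (m (k (h)) (f x_B) (m (k (h)) (f x_B) x_B))) : B


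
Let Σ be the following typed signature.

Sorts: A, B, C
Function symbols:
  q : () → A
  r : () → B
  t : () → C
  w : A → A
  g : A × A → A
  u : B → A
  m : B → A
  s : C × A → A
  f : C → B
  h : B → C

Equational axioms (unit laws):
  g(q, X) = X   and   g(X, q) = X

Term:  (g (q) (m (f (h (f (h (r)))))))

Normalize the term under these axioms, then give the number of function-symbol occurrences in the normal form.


1. (g (q) (m (f (h (f (h (r)))))))  →  (m (f (h (f (h (r))))))
normal form: (m (f (h (f (h (r))))))

size = 6


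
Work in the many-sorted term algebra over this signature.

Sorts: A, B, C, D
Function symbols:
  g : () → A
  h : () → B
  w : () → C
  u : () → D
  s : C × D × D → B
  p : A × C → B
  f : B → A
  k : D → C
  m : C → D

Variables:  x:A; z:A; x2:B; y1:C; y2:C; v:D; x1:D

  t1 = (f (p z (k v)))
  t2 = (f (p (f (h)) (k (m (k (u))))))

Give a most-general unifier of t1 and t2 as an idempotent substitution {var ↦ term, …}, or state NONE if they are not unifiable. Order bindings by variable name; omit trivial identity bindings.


{v ↦ (m (k (u))), z ↦ (f (h))}


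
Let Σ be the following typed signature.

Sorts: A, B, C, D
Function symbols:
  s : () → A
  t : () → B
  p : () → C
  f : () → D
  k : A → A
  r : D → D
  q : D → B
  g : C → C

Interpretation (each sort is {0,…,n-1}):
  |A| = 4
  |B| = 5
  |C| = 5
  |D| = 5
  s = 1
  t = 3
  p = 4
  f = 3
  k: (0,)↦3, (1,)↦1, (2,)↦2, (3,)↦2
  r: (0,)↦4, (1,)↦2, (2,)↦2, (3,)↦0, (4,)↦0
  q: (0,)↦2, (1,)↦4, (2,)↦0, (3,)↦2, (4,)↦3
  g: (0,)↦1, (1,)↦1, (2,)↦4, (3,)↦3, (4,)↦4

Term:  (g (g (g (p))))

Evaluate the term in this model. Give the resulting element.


  p = 4
  (g (p)) = g(4,) = 4
  (g (g (p))) = g(4,) = 4
  (g (g (g (p)))) = g(4,) = 4

value = 4


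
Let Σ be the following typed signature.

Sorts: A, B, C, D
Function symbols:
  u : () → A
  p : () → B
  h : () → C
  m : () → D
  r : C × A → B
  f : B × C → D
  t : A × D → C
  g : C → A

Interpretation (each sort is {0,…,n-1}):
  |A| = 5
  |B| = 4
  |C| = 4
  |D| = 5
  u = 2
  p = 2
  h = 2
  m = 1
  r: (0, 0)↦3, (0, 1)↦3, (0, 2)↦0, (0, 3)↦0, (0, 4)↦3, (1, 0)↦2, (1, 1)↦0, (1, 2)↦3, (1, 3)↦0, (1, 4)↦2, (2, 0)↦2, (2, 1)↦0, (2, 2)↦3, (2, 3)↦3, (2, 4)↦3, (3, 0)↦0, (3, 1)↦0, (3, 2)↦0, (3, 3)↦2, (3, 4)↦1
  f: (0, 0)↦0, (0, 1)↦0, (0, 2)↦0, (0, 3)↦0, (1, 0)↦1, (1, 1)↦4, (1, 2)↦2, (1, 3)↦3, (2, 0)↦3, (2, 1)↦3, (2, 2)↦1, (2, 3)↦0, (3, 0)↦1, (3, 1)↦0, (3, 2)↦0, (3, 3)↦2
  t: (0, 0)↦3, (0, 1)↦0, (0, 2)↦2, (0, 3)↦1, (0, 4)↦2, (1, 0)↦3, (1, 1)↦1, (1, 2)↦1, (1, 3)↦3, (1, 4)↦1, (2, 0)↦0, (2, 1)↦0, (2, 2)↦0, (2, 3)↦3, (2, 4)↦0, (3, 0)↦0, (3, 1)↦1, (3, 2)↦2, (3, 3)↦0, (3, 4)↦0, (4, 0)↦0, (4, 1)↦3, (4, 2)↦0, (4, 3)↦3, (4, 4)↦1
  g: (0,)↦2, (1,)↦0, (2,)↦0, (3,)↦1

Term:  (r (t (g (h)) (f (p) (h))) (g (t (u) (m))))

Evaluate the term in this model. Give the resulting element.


  h = 2
  (g (h)) = g(2,) = 0
  p = 2
  h = 2
  (f (p) (h)) = f(2, 2) = 1
  (t (g (h)) (f (p) (h))) = t(0, 1) = 0
  u = 2
  m = 1
  (t (u) (m)) = t(2, 1) = 0
  (g (t (u) (m))) = g(0,) = 2
  (r (t (g (h)) (f (p) (h))) (g (t (u) (m)))) = r(0, 2) = 0

value = 0


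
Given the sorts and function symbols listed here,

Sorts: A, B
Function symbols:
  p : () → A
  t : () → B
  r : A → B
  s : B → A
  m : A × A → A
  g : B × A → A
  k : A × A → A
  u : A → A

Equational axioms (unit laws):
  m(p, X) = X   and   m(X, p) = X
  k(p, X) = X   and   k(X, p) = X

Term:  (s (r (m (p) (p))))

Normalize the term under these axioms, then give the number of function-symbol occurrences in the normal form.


1. (s (r (m (p) (p))))  →  (s (r (p)))
normal form: (s (r (p)))

size = 3


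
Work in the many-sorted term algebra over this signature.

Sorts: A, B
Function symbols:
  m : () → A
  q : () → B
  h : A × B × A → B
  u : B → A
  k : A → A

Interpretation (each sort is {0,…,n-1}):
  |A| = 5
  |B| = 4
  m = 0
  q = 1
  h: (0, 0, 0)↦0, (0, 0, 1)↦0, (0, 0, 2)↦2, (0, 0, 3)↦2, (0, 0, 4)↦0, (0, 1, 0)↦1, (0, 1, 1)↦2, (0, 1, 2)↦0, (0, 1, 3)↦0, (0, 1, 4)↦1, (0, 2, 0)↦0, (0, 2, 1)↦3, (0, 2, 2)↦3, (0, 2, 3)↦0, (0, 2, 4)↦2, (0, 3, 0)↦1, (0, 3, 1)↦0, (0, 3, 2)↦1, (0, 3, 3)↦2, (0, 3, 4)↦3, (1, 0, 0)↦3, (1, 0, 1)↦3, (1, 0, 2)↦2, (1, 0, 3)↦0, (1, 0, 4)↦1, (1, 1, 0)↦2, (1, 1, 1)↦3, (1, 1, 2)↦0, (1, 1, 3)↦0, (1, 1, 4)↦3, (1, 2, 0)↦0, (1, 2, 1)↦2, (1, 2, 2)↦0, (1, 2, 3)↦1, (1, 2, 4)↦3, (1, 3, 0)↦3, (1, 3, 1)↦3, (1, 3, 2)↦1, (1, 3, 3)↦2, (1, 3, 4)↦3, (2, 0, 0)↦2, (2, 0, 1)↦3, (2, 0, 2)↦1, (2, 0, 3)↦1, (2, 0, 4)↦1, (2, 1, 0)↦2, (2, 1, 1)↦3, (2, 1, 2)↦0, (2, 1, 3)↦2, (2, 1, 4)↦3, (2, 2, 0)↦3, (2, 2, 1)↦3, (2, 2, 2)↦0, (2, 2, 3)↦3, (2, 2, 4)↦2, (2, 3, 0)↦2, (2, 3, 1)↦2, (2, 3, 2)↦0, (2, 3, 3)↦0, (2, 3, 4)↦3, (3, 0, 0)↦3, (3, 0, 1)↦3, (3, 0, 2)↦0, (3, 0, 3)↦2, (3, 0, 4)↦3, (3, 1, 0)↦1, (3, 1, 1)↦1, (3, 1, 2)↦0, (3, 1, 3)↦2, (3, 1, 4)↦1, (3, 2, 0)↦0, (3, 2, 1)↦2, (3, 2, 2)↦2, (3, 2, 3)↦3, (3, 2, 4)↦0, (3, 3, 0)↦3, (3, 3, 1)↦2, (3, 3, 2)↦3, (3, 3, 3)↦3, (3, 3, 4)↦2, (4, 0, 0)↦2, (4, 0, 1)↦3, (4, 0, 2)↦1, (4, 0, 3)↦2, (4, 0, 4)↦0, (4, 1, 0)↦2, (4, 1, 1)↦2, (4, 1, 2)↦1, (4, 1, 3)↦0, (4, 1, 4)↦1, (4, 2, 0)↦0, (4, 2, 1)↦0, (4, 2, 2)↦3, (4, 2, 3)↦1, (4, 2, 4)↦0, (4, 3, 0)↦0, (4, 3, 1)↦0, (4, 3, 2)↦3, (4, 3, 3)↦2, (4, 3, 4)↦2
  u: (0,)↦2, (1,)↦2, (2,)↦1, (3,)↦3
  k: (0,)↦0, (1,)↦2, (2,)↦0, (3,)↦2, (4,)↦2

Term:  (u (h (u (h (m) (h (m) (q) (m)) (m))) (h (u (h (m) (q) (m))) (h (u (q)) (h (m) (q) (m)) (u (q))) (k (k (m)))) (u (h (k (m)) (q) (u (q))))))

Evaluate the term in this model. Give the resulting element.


  m = 0
  m = 0
  q = 1
  m = 0
  (h (m) (q) (m)) = h(0, 1, 0) = 1
  m = 0
  (h (m) (h (m) (q) (m)) (m)) = h(0, 1, 0) = 1
  (u (h (m) (h (m) (q) (m)) (m))) = u(1,) = 2
  m = 0
  q = 1
  m = 0
  (h (m) (q) (m)) = h(0, 1, 0) = 1
  (u (h (m) (q) (m))) = u(1,) = 2
  q = 1
  (u (q)) = u(1,) = 2
  m = 0
  q = 1
  m = 0
  (h (m) (q) (m)) = h(0, 1, 0) = 1
  q = 1
  (u (q)) = u(1,) = 2
  (h (u (q)) (h (m) (q) (m)) (u (q))) = h(2, 1, 2) = 0
  m = 0
  (k (m)) = k(0,) = 0
  (k (k (m))) = k(0,) = 0
  (h (u (h (m) (q) (m))) (h (u (q)) (h (m) (q) (m)) (u (q))) (k (k (m)))) = h(2, 0, 0) = 2
  m = 0
  (k (m)) = k(0,) = 0
  q = 1
  q = 1
  (u (q)) = u(1,) = 2
  (h (k (m)) (q) (u (q))) = h(0, 1, 2) = 0
  (u (h (k (m)) (q) (u (q)))) = u(0,) = 2
  (h (u (h (m) (h (m) (q) (m)) (m))) (h (u (h (m) (q) (m))) (h (u (q)) (h (m) (q) (m)) (u (q))) (k (k (m)))) (u (h (k (m)) (q) (u (q))))) = h(2, 2, 2) = 0
  (u (h (u (h (m) (h (m) (q) (m)) (m))) (h (u (h (m) (q) (m))) (h (u (q)) (h (m) (q) (m)) (u (q))) (k (k (m)))) (u (h (k (m)) (q) (u (q)))))) = u(0,) = 2

value = 2


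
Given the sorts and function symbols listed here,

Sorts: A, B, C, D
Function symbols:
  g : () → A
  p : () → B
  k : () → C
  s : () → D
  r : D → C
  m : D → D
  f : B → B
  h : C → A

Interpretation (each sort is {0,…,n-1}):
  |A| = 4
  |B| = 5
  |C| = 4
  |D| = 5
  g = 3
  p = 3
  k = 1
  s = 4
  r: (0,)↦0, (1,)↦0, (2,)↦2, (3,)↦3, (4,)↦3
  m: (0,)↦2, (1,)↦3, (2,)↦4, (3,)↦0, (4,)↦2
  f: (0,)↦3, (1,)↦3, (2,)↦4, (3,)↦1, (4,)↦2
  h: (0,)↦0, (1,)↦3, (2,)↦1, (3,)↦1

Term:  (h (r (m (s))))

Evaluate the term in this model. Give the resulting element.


value = 1

  s = 4
  (m (s)) = m(4,) = 2
  (r (m (s))) = r(2,) = 2
  (h (r (m (s)))) = h(2,) = 1


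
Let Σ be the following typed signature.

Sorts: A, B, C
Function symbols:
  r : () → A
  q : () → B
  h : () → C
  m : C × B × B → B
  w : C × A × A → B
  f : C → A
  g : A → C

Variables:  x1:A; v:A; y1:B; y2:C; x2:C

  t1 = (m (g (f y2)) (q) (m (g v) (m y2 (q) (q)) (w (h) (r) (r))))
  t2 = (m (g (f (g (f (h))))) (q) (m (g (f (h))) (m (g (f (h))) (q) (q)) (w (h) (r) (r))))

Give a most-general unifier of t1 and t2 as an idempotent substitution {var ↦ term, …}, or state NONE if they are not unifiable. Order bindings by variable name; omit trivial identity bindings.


{v ↦ (f (h)), y2 ↦ (g (f (h)))}


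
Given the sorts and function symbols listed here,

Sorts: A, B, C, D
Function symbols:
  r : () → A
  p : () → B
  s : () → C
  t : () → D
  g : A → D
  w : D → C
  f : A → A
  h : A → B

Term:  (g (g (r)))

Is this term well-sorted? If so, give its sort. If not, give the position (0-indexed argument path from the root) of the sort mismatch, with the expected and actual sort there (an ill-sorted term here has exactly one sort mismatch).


    (r) : A
  (g (r)) : D
(g (g (r))) : ✗ arg 0 at [0] has sort D, expected A

ill-sorted at position [0]: expected A, got D


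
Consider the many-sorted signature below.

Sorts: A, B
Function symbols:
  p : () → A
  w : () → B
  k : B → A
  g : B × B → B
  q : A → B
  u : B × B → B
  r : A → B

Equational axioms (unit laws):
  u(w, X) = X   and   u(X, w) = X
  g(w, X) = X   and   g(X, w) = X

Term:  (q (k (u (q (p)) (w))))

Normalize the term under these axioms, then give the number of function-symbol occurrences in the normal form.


1. (q (k (u (q (p)) (w))))  →  (q (k (q (p))))
normal form: (q (k (q (p))))

size = 4


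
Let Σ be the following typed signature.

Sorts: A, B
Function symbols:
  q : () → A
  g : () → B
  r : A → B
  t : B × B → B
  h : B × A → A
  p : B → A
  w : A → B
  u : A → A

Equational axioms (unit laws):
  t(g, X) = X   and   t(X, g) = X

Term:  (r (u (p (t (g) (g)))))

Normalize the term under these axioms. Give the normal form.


1. (r (u (p (t (g) (g)))))  →  (r (u (p (g))))

normal form = (r (u (p (g))))


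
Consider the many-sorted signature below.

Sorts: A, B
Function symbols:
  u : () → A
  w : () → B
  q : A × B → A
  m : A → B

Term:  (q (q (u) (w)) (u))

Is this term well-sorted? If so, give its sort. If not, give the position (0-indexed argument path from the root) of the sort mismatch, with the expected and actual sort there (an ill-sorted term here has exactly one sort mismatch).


    (u) : A
    (w) : B
  (q (u) (w)) : A
  (u) : A
(q (q (u) (w)) (u)) : ✗ arg 1 at [1] has sort A, expected B

ill-sorted at position [1]: expected B, got A


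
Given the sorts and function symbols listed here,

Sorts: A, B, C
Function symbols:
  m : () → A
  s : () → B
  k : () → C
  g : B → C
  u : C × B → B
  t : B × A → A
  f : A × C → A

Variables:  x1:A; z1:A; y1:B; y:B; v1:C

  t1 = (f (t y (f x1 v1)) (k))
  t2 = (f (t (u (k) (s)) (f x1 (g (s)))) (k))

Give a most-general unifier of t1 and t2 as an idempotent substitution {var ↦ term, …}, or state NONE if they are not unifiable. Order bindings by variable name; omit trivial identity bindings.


{v1 ↦ (g (s)), y ↦ (u (k) (s))}


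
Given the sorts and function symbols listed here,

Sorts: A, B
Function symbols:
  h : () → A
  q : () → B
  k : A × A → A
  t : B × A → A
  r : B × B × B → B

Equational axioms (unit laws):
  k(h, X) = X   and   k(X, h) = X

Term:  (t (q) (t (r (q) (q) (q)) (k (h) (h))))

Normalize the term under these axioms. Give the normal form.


normal form = (t (q) (t (r (q) (q) (q)) (h)))

1. (t (q) (t (r (q) (q) (q)) (k (h) (h))))  →  (t (q) (t (r (q) (q) (q)) (h)))


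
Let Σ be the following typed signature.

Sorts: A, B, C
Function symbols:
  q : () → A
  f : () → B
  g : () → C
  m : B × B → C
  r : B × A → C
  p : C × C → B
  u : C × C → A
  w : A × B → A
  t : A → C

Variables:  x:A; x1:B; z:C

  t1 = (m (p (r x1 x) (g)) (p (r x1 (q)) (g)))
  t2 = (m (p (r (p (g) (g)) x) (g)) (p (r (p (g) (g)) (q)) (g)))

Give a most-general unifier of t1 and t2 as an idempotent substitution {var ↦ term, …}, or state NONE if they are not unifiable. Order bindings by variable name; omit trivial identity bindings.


{x1 ↦ (p (g) (g))}


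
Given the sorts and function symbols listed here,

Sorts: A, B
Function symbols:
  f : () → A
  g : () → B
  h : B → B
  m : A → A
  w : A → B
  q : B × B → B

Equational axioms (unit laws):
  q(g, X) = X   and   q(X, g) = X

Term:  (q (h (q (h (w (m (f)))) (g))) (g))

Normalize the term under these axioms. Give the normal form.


1. (q (h (q (h (w (m (f)))) (g))) (g))  →  (h (q (h (w (m (f)))) (g)))
2. (h (q (h (w (m (f)))) (g)))  →  (h (h (w (m (f)))))

normal form = (h (h (w (m (f)))))


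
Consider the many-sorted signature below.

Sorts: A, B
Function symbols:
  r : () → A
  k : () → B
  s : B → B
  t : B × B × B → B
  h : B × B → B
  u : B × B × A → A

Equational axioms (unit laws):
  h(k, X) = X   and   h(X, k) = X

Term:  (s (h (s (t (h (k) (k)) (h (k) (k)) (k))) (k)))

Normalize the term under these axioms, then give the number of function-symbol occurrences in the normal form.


size = 6

1. (s (h (s (t (h (k) (k)) (h (k) (k)) (k))) (k)))  →  (s (s (t (h (k) (k)) (h (k) (k)) (k))))
2. (s (s (t (h (k) (k)) (h (k) (k)) (k))))  →  (s (s (t (k) (h (k) (k)) (k))))
3. (s (s (t (k) (h (k) (k)) (k))))  →  (s (s (t (k) (k) (k))))
normal form: (s (s (t (k) (k) (k))))


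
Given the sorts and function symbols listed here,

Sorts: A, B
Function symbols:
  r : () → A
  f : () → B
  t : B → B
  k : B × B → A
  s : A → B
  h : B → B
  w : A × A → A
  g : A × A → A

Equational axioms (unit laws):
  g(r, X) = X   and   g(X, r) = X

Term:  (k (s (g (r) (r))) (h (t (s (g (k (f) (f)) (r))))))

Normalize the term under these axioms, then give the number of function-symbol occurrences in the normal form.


size = 9

1. (k (s (g (r) (r))) (h (t (s (g (k (f) (f)) (r))))))  →  (k (s (r)) (h (t (s (g (k (f) (f)) (r))))))
2. (k (s (r)) (h (t (s (g (k (f) (f)) (r))))))  →  (k (s (r)) (h (t (s (k (f) (f))))))
normal form: (k (s (r)) (h (t (s (k (f) (f))))))


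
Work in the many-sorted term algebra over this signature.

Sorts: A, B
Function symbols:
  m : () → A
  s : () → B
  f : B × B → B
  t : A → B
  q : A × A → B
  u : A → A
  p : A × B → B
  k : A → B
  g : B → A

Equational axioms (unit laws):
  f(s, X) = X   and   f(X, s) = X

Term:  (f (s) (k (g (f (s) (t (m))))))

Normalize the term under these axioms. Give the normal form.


1. (f (s) (k (g (f (s) (t (m))))))  →  (k (g (f (s) (t (m)))))
2. (k (g (f (s) (t (m)))))  →  (k (g (t (m))))

normal form = (k (g (t (m))))


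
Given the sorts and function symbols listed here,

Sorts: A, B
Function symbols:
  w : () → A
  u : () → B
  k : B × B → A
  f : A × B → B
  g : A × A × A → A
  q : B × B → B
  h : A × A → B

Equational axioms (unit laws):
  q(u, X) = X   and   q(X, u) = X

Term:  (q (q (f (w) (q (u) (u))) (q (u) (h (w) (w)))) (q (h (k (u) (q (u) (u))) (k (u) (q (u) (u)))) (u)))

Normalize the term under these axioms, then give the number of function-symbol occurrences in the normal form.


size = 15

1. (q (q (f (w) (q (u) (u))) (q (u) (h (w) (w)))) (q (h (k (u) (q (u) (u))) (k (u) (q (u) (u)))) (u)))  →  (q (q (f (w) (u)) (q (u) (h (w) (w)))) (q (h (k (u) (q (u) (u))) (k (u) (q (u) (u)))) (u)))
2. (q (q (f (w) (u)) (q (u) (h (w) (w)))) (q (h (k (u) (q (u) (u))) (k (u) (q (u) (u)))) (u)))  →  (q (q (f (w) (u)) (h (w) (w))) (q (h (k (u) (q (u) (u))) (k (u) (q (u) (u)))) (u)))
3. (q (q (f (w) (u)) (h (w) (w))) (q (h (k (u) (q (u) (u))) (k (u) (q (u) (u)))) (u)))  →  (q (q (f (w) (u)) (h (w) (w))) (h (k (u) (q (u) (u))) (k (u) (q (u) (u)))))
4. (q (q (f (w) (u)) (h (w) (w))) (h (k (u) (q (u) (u))) (k (u) (q (u) (u)))))  →  (q (q (f (w) (u)) (h (w) (w))) (h (k (u) (u)) (k (u) (q (u) (u)))))
5. (q (q (f (w) (u)) (h (w) (w))) (h (k (u) (u)) (k (u) (q (u) (u)))))  →  (q (q (f (w) (u)) (h (w) (w))) (h (k (u) (u)) (k (u) (u))))
normal form: (q (q (f (w) (u)) (h (w) (w))) (h (k (u) (u)) (k (u) (u))))


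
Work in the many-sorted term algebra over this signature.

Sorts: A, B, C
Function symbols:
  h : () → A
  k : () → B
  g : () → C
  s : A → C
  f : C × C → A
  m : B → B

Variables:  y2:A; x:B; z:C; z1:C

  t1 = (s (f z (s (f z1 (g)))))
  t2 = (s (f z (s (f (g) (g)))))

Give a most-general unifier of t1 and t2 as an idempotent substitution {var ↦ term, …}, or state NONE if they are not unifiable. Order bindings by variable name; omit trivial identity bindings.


{z1 ↦ (g)}


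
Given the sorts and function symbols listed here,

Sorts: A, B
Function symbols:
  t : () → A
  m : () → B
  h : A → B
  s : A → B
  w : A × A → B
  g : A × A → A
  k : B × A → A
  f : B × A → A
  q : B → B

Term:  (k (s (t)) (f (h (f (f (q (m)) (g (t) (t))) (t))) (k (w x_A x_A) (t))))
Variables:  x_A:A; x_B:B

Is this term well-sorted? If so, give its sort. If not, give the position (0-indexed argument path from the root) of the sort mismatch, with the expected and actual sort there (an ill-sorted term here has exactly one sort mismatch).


    (t) : A
  (s (t)) : B
            (m) : B
          (q (m)) : B
            (t) : A
            (t) : A
          (g (t) (t)) : A
        (f (q (m)) (g (t) (t))) : A
        (t) : A
      (f (f (q (m)) (g (t) (t))) (t)) : ✗ arg 0 at [1, 0, 0, 0] has sort A, expected B
        x_A : A
        x_A : A
      (w x_A x_A) : B
      (t) : A
    (k (w x_A x_A) (t)) : A

ill-sorted at position [1, 0, 0, 0]: expected B, got A


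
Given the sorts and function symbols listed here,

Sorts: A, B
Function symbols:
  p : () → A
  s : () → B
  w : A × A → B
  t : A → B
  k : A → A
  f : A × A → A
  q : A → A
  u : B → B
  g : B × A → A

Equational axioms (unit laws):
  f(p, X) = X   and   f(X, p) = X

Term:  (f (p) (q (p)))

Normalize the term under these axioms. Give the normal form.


1. (f (p) (q (p)))  →  (q (p))

normal form = (q (p))


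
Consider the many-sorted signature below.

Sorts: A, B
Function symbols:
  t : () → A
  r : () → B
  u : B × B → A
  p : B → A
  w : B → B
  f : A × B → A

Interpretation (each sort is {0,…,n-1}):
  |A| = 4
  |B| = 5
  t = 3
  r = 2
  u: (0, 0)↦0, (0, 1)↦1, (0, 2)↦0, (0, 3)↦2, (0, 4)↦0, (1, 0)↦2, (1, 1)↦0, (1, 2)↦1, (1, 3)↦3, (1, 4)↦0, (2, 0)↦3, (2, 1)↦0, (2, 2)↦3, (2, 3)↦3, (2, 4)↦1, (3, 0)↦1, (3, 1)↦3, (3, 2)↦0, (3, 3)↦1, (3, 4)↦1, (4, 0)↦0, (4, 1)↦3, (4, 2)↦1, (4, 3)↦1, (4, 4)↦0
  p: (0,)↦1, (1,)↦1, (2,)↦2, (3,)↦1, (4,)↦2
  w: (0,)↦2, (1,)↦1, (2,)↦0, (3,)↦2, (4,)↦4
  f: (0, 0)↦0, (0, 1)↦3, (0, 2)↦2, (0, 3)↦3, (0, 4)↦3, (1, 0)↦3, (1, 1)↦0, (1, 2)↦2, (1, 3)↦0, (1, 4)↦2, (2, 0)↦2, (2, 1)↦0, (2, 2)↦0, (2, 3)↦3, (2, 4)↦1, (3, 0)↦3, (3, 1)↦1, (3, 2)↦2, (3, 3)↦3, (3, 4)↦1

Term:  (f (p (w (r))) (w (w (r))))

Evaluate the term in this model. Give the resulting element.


value = 2

  r = 2
  (w (r)) = w(2,) = 0
  (p (w (r))) = p(0,) = 1
  r = 2
  (w (r)) = w(2,) = 0
  (w (w (r))) = w(0,) = 2
  (f (p (w (r))) (w (w (r)))) = f(1, 2) = 2


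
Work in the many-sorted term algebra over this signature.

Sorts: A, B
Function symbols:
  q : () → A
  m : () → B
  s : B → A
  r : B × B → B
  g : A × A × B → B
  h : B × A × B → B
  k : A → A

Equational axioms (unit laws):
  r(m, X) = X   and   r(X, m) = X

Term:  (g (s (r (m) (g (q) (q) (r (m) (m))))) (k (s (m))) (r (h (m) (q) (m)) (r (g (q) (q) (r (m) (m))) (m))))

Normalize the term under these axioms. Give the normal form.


1. (g (s (r (m) (g (q) (q) (r (m) (m))))) (k (s (m))) (r (h (m) (q) (m)) (r (g (q) (q) (r (m) (m))) (m))))  →  (g (s (g (q) (q) (r (m) (m)))) (k (s (m))) (r (h (m) (q) (m)) (r (g (q) (q) (r (m) (m))) (m))))
2. (g (s (g (q) (q) (r (m) (m)))) (k (s (m))) (r (h (m) (q) (m)) (r (g (q) (q) (r (m) (m))) (m))))  →  (g (s (g (q) (q) (m))) (k (s (m))) (r (h (m) (q) (m)) (r (g (q) (q) (r (m) (m))) (m))))
3. (g (s (g (q) (q) (m))) (k (s (m))) (r (h (m) (q) (m)) (r (g (q) (q) (r (m) (m))) (m))))  →  (g (s (g (q) (q) (m))) (k (s (m))) (r (h (m) (q) (m)) (g (q) (q) (r (m) (m)))))
4. (g (s (g (q) (q) (m))) (k (s (m))) (r (h (m) (q) (m)) (g (q) (q) (r (m) (m)))))  →  (g (s (g (q) (q) (m))) (k (s (m))) (r (h (m) (q) (m)) (g (q) (q) (m))))

normal form = (g (s (g (q) (q) (m))) (k (s (m))) (r (h (m) (q) (m)) (g (q) (q) (m))))


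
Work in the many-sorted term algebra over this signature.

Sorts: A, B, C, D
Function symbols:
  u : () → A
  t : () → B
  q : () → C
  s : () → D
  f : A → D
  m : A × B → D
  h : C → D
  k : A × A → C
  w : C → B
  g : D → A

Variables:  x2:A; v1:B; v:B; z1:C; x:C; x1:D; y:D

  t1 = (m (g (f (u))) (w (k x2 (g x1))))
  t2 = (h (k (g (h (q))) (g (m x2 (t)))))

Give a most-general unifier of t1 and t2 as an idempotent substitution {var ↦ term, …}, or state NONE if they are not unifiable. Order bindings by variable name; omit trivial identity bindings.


NONE (not unifiable)

head clash or occurs-check failure — not unifiable


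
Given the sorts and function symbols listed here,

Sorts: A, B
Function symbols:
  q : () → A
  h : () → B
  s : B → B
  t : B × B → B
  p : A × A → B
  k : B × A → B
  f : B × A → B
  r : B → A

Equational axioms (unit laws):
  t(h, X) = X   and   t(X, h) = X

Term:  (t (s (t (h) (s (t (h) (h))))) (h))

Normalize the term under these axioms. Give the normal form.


1. (t (s (t (h) (s (t (h) (h))))) (h))  →  (s (t (h) (s (t (h) (h)))))
2. (s (t (h) (s (t (h) (h)))))  →  (s (s (t (h) (h))))
3. (s (s (t (h) (h))))  →  (s (s (h)))

normal form = (s (s (h)))


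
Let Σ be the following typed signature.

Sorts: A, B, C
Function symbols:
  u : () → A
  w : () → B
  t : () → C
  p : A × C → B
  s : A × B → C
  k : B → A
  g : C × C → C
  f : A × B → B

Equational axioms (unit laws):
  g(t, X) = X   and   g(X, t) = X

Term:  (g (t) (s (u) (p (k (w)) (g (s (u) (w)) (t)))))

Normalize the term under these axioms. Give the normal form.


1. (g (t) (s (u) (p (k (w)) (g (s (u) (w)) (t)))))  →  (s (u) (p (k (w)) (g (s (u) (w)) (t))))
2. (s (u) (p (k (w)) (g (s (u) (w)) (t))))  →  (s (u) (p (k (w)) (s (u) (w))))

normal form = (s (u) (p (k (w)) (s (u) (w))))


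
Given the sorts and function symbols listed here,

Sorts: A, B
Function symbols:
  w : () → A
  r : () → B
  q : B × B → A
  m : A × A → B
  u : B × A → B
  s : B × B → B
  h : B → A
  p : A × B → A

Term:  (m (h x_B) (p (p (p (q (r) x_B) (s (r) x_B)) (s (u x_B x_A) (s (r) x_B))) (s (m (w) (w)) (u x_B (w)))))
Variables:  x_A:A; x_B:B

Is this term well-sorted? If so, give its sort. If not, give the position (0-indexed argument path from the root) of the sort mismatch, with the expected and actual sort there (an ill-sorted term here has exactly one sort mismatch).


well-sorted; sort = B

    x_B : B
  (h x_B) : A
          (r) : B
          x_B : B
        (q (r) x_B) : A
          (r) : B
          x_B : B
        (s (r) x_B) : B
      (p (q (r) x_B) (s (r) x_B)) : A
          x_B : B
          x_A : A
        (u x_B x_A) : B
          (r) : B
          x_B : B
        (s (r) x_B) : B
      (s (u x_B x_A) (s (r) x_B)) : B
    (p (p (q (r) x_B) (s (r) x_B)) (s (u x_B x_A) (s (r) x_B))) : A
        (w) : A
        (w) : A
      (m (w) (w)) : B
        x_B : B
        (w) : A
      (u x_B (w)) : B
    (s (m (w) (w)) (u x_B (w))) : B
  (p (p (p (q (r) x_B) (s (r) x_B)) (s (u x_B x_A) (s (r) x_B))) (s (m (w) (w)) (u x_B (w)))) : A
(m (h x_B) (p (p (p (q (r) x_B) (s (r) x_B)) (s (u x_B x_A) (s (r) x_B))) (s (m (w) (w)) (u x_B (w))))) : B


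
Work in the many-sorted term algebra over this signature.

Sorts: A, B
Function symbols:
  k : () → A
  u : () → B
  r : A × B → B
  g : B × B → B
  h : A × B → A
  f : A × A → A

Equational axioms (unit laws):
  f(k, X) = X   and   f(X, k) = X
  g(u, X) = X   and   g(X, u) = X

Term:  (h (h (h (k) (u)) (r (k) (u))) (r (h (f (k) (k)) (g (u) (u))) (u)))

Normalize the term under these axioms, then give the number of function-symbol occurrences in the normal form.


size = 13

1. (h (h (h (k) (u)) (r (k) (u))) (r (h (f (k) (k)) (g (u) (u))) (u)))  →  (h (h (h (k) (u)) (r (k) (u))) (r (h (k) (g (u) (u))) (u)))
2. (h (h (h (k) (u)) (r (k) (u))) (r (h (k) (g (u) (u))) (u)))  →  (h (h (h (k) (u)) (r (k) (u))) (r (h (k) (u)) (u)))
normal form: (h (h (h (k) (u)) (r (k) (u))) (r (h (k) (u)) (u)))


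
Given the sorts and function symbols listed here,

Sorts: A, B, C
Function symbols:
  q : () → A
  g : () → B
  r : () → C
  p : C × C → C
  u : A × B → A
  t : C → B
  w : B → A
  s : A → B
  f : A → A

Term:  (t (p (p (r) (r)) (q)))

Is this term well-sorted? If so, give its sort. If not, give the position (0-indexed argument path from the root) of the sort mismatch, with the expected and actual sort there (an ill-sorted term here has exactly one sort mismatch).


ill-sorted at position [0, 1]: expected C, got A

      (r) : C
      (r) : C
    (p (r) (r)) : C
    (q) : A
  (p (p (r) (r)) (q)) : ✗ arg 1 at [0, 1] has sort A, expected C


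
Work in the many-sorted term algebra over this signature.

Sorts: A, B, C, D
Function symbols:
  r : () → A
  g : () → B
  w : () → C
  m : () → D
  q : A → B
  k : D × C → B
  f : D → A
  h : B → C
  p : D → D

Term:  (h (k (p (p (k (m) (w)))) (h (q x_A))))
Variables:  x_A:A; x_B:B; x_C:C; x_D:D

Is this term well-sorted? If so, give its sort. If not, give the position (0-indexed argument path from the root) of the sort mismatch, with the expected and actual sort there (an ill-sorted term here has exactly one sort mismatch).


          (m) : D
          (w) : C
        (k (m) (w)) : B
      (p (k (m) (w))) : ✗ arg 0 at [0, 0, 0, 0] has sort B, expected D
        x_A : A
      (q x_A) : B
    (h (q x_A)) : C

ill-sorted at position [0, 0, 0, 0]: expected D, got B


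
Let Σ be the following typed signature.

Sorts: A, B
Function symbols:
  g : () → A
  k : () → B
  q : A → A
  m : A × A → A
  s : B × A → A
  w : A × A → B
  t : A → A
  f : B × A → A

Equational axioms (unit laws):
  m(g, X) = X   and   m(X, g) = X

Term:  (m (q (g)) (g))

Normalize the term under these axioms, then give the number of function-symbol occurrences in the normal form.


size = 2

1. (m (q (g)) (g))  →  (q (g))
normal form: (q (g))


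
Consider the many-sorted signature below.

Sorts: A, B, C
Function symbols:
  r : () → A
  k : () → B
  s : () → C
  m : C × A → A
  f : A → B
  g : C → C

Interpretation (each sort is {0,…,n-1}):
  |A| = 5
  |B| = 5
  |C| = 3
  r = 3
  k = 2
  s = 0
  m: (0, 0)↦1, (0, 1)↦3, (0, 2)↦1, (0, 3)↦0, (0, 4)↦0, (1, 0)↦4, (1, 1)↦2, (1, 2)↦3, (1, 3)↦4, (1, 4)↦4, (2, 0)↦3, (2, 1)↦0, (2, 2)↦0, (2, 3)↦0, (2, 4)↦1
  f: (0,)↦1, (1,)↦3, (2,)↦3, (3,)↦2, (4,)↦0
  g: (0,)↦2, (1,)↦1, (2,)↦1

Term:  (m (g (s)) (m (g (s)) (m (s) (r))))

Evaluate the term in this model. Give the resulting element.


value = 0

  s = 0
  (g (s)) = g(0,) = 2
  s = 0
  (g (s)) = g(0,) = 2
  s = 0
  r = 3
  (m (s) (r)) = m(0, 3) = 0
  (m (g (s)) (m (s) (r))) = m(2, 0) = 3
  (m (g (s)) (m (g (s)) (m (s) (r)))) = m(2, 3) = 0


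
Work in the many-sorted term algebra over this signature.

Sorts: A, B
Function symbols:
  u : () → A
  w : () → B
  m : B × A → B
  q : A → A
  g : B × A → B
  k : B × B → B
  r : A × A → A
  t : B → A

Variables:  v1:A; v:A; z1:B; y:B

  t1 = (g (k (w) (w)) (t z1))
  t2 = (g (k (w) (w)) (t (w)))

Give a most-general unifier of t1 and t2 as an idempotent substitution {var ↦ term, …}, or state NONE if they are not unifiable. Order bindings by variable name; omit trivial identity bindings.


{z1 ↦ (w)}


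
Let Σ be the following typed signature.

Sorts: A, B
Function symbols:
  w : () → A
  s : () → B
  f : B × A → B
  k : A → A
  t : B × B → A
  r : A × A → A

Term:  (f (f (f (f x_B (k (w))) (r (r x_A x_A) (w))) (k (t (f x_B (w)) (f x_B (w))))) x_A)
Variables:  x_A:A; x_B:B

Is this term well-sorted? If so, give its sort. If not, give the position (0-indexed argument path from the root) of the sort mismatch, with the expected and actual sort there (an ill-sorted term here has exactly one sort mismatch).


        x_B : B
          (w) : A
        (k (w)) : A
      (f x_B (k (w))) : B
          x_A : A
          x_A : A
        (r x_A x_A) : A
        (w) : A
      (r (r x_A x_A) (w)) : A
    (f (f x_B (k (w))) (r (r x_A x_A) (w))) : B
          x_B : B
          (w) : A
        (f x_B (w)) : B
          x_B : B
          (w) : A
        (f x_B (w)) : B
      (t (f x_B (w)) (f x_B (w))) : A
    (k (t (f x_B (w)) (f x_B (w)))) : A
  (f (f (f x_B (k (w))) (r (r x_A x_A) (w))) (k (t (f x_B (w)) (f x_B (w))))) : B
  x_A : A
(f (f (f (f x_B (k (w))) (r (r x_A x_A) (w))) (k (t (f x_B (w)) (f x_B (w))))) x_A) : B

well-sorted; sort = B


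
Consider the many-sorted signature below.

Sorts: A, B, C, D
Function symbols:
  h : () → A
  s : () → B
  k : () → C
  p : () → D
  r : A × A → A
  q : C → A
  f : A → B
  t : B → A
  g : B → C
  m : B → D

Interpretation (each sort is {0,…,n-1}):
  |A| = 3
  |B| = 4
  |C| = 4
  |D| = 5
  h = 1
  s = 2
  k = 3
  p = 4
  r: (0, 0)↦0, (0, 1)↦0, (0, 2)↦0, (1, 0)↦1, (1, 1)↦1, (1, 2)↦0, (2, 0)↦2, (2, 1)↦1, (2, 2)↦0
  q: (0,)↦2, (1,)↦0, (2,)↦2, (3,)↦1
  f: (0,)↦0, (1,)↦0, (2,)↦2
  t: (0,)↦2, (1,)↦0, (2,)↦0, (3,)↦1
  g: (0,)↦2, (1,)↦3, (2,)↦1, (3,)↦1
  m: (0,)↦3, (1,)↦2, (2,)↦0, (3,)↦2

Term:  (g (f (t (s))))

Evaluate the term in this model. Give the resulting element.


  s = 2
  (t (s)) = t(2,) = 0
  (f (t (s))) = f(0,) = 0
  (g (f (t (s)))) = g(0,) = 2

value = 2


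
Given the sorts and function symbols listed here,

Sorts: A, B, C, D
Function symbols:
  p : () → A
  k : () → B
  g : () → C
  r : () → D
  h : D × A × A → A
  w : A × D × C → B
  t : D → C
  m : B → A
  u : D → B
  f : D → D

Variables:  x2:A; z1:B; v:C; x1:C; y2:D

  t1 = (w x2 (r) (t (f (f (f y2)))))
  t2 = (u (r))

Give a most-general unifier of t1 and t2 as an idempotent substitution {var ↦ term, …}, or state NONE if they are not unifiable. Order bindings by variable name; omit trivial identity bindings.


head clash or occurs-check failure — not unifiable

NONE (not unifiable)


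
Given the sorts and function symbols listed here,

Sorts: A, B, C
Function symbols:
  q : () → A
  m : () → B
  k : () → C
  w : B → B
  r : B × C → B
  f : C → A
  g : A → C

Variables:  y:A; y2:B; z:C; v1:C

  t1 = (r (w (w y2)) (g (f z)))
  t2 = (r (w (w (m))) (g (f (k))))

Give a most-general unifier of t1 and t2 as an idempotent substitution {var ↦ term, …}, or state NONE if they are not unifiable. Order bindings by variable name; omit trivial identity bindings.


{y2 ↦ (m), z ↦ (k)}


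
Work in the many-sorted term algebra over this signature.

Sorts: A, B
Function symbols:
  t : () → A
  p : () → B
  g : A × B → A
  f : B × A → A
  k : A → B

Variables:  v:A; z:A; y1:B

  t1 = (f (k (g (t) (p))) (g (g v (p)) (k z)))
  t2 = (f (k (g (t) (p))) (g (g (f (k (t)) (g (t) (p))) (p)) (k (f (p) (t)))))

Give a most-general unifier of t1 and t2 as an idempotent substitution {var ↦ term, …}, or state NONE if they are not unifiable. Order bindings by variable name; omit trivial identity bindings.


{v ↦ (f (k (t)) (g (t) (p))), z ↦ (f (p) (t))}


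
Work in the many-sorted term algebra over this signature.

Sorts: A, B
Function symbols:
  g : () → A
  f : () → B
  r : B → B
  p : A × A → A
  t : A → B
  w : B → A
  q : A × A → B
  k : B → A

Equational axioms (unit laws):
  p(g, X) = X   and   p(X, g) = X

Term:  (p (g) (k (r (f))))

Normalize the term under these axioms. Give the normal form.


1. (p (g) (k (r (f))))  →  (k (r (f)))

normal form = (k (r (f)))


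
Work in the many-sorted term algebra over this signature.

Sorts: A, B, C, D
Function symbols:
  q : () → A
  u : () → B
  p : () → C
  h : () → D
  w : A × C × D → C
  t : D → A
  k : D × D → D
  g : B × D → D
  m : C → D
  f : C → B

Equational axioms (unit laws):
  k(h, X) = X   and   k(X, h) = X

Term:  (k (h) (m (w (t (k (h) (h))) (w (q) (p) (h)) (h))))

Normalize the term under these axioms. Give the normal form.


normal form = (m (w (t (h)) (w (q) (p) (h)) (h)))

1. (k (h) (m (w (t (k (h) (h))) (w (q) (p) (h)) (h))))  →  (m (w (t (k (h) (h))) (w (q) (p) (h)) (h)))
2. (m (w (t (k (h) (h))) (w (q) (p) (h)) (h)))  →  (m (w (t (h)) (w (q) (p) (h)) (h)))


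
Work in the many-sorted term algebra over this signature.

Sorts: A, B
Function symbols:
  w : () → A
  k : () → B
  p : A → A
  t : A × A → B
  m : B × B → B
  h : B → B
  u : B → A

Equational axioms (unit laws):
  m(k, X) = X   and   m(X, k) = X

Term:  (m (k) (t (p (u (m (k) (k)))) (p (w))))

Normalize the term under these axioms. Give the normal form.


1. (m (k) (t (p (u (m (k) (k)))) (p (w))))  →  (t (p (u (m (k) (k)))) (p (w)))
2. (t (p (u (m (k) (k)))) (p (w)))  →  (t (p (u (k))) (p (w)))

normal form = (t (p (u (k))) (p (w)))


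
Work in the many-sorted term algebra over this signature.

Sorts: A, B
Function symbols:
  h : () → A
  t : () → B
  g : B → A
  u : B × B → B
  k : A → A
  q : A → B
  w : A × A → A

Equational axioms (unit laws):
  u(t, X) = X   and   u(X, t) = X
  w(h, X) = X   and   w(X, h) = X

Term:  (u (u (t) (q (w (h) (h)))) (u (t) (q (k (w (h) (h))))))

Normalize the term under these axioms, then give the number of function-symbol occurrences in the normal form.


1. (u (u (t) (q (w (h) (h)))) (u (t) (q (k (w (h) (h))))))  →  (u (q (w (h) (h))) (u (t) (q (k (w (h) (h))))))
2. (u (q (w (h) (h))) (u (t) (q (k (w (h) (h))))))  →  (u (q (h)) (u (t) (q (k (w (h) (h))))))
3. (u (q (h)) (u (t) (q (k (w (h) (h))))))  →  (u (q (h)) (q (k (w (h) (h)))))
4. (u (q (h)) (q (k (w (h) (h)))))  →  (u (q (h)) (q (k (h))))
normal form: (u (q (h)) (q (k (h))))

size = 6


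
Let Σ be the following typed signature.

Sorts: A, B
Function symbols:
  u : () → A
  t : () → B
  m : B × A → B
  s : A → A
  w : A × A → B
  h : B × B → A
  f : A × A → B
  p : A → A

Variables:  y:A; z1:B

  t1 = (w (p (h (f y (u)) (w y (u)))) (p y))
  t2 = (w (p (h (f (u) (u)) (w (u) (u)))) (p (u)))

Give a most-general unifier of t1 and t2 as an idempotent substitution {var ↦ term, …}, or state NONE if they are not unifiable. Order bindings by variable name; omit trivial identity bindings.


{y ↦ (u)}


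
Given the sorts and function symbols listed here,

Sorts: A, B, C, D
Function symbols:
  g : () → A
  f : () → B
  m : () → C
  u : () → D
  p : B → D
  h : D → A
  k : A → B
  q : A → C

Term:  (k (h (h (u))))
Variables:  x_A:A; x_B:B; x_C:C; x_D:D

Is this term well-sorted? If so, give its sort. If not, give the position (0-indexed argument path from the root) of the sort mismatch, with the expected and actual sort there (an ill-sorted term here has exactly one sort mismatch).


ill-sorted at position [0, 0]: expected D, got A

      (u) : D
    (h (u)) : A
  (h (h (u))) : ✗ arg 0 at [0, 0] has sort A, expected D


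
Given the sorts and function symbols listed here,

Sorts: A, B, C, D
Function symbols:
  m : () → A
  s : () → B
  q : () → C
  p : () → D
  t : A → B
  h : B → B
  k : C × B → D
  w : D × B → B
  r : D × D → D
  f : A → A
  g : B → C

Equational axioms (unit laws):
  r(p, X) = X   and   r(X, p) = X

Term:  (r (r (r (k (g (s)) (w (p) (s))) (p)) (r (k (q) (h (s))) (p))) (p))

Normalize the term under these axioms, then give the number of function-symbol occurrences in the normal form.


size = 11

1. (r (r (r (k (g (s)) (w (p) (s))) (p)) (r (k (q) (h (s))) (p))) (p))  →  (r (r (k (g (s)) (w (p) (s))) (p)) (r (k (q) (h (s))) (p)))
2. (r (r (k (g (s)) (w (p) (s))) (p)) (r (k (q) (h (s))) (p)))  →  (r (k (g (s)) (w (p) (s))) (r (k (q) (h (s))) (p)))
3. (r (k (g (s)) (w (p) (s))) (r (k (q) (h (s))) (p)))  →  (r (k (g (s)) (w (p) (s))) (k (q) (h (s))))
normal form: (r (k (g (s)) (w (p) (s))) (k (q) (h (s))))
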